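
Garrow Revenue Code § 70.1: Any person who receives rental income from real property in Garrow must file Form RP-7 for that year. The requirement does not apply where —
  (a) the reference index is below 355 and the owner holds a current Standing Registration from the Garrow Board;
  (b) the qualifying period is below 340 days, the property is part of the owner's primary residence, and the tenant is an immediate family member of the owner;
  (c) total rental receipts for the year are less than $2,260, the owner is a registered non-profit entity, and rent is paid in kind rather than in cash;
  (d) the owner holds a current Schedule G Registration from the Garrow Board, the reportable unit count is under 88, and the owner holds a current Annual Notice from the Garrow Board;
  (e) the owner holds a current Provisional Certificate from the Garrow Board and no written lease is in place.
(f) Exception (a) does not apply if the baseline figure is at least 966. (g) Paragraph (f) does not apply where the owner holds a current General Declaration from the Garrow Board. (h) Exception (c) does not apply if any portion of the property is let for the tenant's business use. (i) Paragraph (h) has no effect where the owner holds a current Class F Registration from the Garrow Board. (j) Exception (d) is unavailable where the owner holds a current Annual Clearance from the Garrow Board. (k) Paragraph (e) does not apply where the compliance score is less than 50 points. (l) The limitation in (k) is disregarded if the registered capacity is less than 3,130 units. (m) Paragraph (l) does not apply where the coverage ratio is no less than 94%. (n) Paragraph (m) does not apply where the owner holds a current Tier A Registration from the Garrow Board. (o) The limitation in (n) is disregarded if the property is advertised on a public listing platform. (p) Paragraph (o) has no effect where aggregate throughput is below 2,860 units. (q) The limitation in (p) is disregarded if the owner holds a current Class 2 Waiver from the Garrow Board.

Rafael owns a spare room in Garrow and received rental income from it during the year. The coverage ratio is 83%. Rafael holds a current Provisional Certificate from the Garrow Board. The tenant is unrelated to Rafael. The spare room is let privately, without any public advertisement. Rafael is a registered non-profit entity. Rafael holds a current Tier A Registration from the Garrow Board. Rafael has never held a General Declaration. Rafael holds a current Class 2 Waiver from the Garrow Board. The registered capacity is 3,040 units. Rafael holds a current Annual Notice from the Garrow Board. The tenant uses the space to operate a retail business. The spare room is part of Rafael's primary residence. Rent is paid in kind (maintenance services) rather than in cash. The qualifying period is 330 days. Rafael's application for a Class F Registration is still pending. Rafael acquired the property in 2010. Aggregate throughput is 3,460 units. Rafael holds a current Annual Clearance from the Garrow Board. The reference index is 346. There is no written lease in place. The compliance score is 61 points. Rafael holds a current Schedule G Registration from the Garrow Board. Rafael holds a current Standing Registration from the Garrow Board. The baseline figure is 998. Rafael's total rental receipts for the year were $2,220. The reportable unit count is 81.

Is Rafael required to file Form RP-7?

No — exception (e) applies; Rafael is not required to file Form RP-7.

Exception (a)'s conditions are all satisfied: the reference index is 346, below the 355 limit; a current Standing Registration is held. However, paragraphs (f)–(g) must be considered: (f) operates against (a): the baseline figure is 998, meeting the 966 threshold. (g) is not triggered (there is no General Declaration in force), so (f) stands. Exception (a) does not apply.
Exception (b) does not apply: the tenant is unrelated to the owner.
Exception (c) is satisfied on its face — total rental receipts for the year are $2,220, less than the $2,260 limit; Rafael is a registered non-profit; rent is paid in kind. However, paragraphs (h)–(i) must be considered: (h) applies — the space is let for business use. (i), which would lift (h), does not operate here — the Class F Registration is not current. So (c) is unavailable.
All of (d)'s requirements are met (a current Schedule G Registration is held; the reportable unit count is 81, under the 88 limit; a current Annual Notice is held). But applying paragraph (j): (j) is triggered — a current Annual Clearance is held. So (d) is unavailable.
Exception (e): a current Provisional Certificate is held; there is no written lease — every condition holds. Under paragraphs (k)–(q): (k), which would limit (e), is not triggered: the compliance score is 61 points, not less than 50 points. (e) remains available.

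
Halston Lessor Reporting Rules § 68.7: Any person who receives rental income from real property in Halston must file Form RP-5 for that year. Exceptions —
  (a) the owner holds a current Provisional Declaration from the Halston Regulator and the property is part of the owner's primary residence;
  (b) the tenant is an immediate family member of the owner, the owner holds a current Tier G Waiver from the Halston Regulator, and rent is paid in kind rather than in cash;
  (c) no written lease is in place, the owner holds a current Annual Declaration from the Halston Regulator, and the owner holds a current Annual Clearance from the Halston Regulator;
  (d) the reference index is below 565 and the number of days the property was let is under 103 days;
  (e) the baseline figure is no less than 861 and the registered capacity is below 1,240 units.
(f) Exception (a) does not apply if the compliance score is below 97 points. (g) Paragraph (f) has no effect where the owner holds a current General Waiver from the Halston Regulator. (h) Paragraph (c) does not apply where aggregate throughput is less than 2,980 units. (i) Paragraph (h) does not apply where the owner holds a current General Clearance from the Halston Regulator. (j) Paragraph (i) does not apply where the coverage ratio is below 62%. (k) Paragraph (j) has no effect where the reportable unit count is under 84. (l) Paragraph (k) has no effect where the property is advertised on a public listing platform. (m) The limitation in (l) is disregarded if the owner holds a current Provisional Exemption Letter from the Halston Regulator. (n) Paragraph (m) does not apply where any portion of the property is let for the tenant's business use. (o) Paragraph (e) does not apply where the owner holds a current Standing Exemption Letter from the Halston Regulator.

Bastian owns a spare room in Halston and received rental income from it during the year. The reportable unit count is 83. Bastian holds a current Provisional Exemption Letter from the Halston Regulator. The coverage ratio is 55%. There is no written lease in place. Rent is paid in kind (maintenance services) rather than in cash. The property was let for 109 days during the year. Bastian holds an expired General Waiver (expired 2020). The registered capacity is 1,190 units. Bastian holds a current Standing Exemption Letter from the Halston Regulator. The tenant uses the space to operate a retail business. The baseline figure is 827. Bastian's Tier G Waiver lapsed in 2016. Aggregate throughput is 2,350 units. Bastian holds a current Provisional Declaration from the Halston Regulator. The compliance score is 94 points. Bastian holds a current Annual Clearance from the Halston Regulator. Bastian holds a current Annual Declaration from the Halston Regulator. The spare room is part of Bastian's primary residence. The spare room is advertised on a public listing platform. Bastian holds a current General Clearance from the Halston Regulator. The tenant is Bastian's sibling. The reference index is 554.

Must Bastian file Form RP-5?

Yes — Bastian must file Form RP-5.

All of (a)'s requirements are met (a current Provisional Declaration is held; the spare room is part of the primary residence). But applying paragraphs (f)–(g): (f) applies — the compliance score is 94 points, below the 97 points limit. (g) is inapplicable (there is no General Waiver in force), so (f) stands. Exception (a) does not apply.
Exception (b) requires that the owner holds a current Tier G Waiver from the Halston Regulator; but the Tier G Waiver is not current, so (b) is unavailable.
Exception (c)'s conditions are all satisfied: there is no written lease; a current Annual Declaration is held; a current Annual Clearance is held. But applying paragraphs (h)–(n): (h) operates — aggregate throughput is 2,350 units, less than the 2,980 units limit. (i) is triggered (a current General Clearance is held), but is overridden by (j): (j) operates against (i): the coverage ratio is 55%, below the 62% limit. (k) operates (the reportable unit count is 83, under the 84 limit), but is itself disapplied by (l): (l) applies — the property is publicly advertised. (m) would limit (l) — a current Provisional Exemption Letter is held — but (n) sets (m) aside: (n) is engaged — the space is let for business use. Exception (c) does not apply.
Exception (d) requires that the number of days the property was let is under 103 days; but the number of days the property was let is 109 days, not under 103 days, so (d) is unavailable.
Exception (e) does not apply: the baseline figure is 827, short of 861.
Every exception is unavailable, so the rule governs.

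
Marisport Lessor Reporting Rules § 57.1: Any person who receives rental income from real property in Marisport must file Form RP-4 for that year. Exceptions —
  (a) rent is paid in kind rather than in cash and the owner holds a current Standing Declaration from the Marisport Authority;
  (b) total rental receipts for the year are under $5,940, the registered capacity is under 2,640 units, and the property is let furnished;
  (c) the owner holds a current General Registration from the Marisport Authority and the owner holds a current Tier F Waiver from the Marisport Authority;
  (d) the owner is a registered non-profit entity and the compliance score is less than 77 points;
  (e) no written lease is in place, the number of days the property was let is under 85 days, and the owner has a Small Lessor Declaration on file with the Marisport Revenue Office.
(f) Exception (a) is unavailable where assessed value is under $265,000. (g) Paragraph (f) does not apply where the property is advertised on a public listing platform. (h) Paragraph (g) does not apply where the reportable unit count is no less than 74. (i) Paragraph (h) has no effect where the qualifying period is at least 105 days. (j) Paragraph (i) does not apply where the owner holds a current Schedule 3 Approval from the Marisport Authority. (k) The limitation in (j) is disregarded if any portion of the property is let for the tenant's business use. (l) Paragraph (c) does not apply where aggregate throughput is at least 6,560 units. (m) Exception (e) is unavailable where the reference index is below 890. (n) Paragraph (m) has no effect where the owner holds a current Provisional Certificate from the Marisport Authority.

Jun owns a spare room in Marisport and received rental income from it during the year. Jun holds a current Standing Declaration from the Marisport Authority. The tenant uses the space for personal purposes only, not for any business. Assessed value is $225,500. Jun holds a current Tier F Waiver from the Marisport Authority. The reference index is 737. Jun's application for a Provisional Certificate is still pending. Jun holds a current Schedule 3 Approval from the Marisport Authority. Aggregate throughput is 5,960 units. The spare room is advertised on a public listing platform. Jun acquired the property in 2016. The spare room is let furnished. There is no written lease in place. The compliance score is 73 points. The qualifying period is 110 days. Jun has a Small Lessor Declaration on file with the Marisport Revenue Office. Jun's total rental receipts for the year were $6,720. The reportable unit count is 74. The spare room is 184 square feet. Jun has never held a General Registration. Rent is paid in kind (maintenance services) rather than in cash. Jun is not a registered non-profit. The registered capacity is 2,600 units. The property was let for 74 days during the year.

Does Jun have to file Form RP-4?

Yes — Jun must file Form RP-4.

Exception (a)'s conditions are all satisfied: rent is paid in kind; a current Standing Declaration is held. Turning to paragraphs (f)–(k): (f) operates against (a): assessed value is $225,500, under the $265,000 limit. (g) is triggered (the property is publicly advertised), but is displaced by (h): (h) is triggered — the reportable unit count is 74, meeting the 74 threshold. (i) would limit (h) — the qualifying period is 110 days, meeting the 105 days threshold — but (j) sets (i) aside: (j) operates against (i): a current Schedule 3 Approval is held. (k), which would lift (j), is not triggered — the space is used for personal purposes only. (a) is therefore removed.
Exception (b) fails — total rental receipts for the year are $6,720, not under $5,940.
Exception (c) does not apply: the General Registration is not current.
Exception (d) does not apply: Jun is not a registered non-profit.
Exception (e): there is no written lease; the number of days the property was let is 74 days, under the 85 days limit; a Small Lessor Declaration is on file — every condition holds. Turning to paragraphs (m)–(n): (m) applies — the reference index is 737, below the 890 limit. (n), which would lift (m), is inapplicable — no current Provisional Certificate is held. Exception (e) does not apply.
Every exception is unavailable, so the rule governs.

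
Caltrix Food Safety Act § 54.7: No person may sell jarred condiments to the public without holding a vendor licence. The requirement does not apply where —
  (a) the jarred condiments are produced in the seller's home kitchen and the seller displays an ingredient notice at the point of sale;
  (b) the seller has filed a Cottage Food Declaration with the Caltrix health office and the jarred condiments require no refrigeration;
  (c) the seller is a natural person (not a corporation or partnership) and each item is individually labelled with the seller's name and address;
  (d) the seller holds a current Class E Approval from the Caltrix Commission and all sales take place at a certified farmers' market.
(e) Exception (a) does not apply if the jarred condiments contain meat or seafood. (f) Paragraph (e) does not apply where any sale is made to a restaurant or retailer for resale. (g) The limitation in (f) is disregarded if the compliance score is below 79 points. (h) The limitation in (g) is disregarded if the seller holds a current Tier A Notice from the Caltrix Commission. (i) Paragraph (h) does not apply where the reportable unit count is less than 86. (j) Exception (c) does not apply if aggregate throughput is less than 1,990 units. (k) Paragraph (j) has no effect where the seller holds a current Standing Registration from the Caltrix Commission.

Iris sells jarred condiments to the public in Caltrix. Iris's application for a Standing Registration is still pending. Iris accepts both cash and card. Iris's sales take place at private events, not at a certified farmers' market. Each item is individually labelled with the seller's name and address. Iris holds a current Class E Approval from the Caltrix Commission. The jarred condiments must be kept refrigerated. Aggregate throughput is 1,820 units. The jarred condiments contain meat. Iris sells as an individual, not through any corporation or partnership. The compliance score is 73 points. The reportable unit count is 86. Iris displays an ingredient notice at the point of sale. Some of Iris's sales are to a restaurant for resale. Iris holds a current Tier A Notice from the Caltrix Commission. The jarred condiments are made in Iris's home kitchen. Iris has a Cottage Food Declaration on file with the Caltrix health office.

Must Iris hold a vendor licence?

All of (a)'s requirements are met (the jarred condiments are home-kitchen produced; an ingredient notice is displayed). Applying paragraphs (e)–(i): (e) applies (the jarred condiments contain meat), but is displaced by (f): (f) operates against (e): some sales are to a restaurant for resale. (g) is triggered (the compliance score is 73 points, below the 79 points limit), but is set aside by (h): (h) applies — a current Tier A Notice is held. (i), which would lift (h), is not triggered — the reportable unit count is 86, not less than 86. Exception (a) stands.
Exception (b) fails — the jarred condiments require refrigeration.
All of (c)'s requirements are met (the seller is a natural person; items are individually labelled). But applying paragraphs (j)–(k): (j) is triggered — aggregate throughput is 1,820 units, less than the 1,990 units limit. (k) does not operate here (there is no Standing Registration in force), so (j) stands. (c) is therefore removed.
Exception (d) fails — sales are at private events, not a certified farmers' market.

No — exception (a) applies; Iris is not required to hold a vendor licence.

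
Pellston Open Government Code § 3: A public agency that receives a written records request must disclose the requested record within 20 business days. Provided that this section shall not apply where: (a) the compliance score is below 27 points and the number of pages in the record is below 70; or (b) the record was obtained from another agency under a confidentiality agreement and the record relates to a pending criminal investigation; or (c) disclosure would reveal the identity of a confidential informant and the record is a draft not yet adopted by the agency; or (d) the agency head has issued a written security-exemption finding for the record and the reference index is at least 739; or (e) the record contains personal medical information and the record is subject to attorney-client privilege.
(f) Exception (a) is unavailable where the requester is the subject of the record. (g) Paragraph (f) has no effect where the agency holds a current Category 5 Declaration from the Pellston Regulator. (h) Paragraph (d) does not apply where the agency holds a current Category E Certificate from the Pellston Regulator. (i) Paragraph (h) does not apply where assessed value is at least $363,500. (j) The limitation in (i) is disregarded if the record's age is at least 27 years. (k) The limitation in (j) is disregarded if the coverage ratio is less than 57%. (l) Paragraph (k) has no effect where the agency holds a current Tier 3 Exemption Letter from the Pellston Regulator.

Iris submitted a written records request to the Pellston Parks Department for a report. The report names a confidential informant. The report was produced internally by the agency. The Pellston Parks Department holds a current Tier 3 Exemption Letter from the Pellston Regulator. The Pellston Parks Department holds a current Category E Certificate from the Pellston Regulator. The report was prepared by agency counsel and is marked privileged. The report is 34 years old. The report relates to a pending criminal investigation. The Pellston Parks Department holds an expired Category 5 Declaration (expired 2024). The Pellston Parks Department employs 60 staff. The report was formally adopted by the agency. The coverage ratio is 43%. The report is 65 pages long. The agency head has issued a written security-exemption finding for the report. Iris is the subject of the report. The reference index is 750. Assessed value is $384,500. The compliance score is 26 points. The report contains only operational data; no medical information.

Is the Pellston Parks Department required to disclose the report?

Yes — the Pellston Parks Department must disclose the report.

All of (a)'s requirements are met (the compliance score is 26 points, below the 27 points limit; the number of pages in the record is 65, below the 70 limit). Turning to paragraphs (f)–(g): (f) applies — Iris is the subject of the report. (g) is not triggered (there is no Category 5 Declaration in force), so (f) stands. Exception (a) does not apply.
Exception (b) fails — the report was produced internally.
Exception (c) fails — the report has been formally adopted.
Exception (d) is satisfied on its face — a written security-exemption finding has been issued; the reference index is 750, meeting the 739 threshold. But: (h) operates — a current Category E Certificate is held. (i) is engaged (assessed value is $384,500, meeting the $363,500 threshold), but is overridden by (j): (j) is engaged — the record's age is 34 years, meeting the 27 years threshold. (k) operates (the coverage ratio is 43%, less than the 57% limit), but is itself disapplied by (l): (l) is triggered — a current Tier 3 Exemption Letter is held. So (d) is unavailable.
Exception (e) does not apply: the report contains only operational data.
No exception is made out. the Pellston Parks Department falls within the general rule.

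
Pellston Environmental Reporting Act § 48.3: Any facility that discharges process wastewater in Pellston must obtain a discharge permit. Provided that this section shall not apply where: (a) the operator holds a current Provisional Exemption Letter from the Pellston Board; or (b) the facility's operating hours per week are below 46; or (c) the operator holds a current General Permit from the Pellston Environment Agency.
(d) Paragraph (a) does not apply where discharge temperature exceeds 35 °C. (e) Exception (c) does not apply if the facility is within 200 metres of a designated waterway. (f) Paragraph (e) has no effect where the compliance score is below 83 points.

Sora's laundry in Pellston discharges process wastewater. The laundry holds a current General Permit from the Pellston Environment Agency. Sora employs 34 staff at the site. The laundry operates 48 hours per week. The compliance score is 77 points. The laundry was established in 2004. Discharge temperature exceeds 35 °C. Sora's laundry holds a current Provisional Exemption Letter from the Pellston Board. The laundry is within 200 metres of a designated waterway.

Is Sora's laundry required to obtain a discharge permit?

No — exception (c) applies; Sora's laundry is not required to obtain a discharge permit.

All of (a)'s requirements are met (a current Provisional Exemption Letter is held). Turning to paragraph (d): (d) operates against (a): discharge temperature exceeds 35 °C. So (a) is unavailable.
Exception (b) requires that the facility's operating hours per week are below 46; but the facility's operating hours per week are 48, not below 46, so (b) is unavailable.
Exception (c) is satisfied on its face — a current General Permit is held. Under paragraphs (e)–(f): (e) is triggered (the laundry is within 200 m of a designated waterway), but is overridden by (f): (f) operates against (e): the compliance score is 77 points, below the 83 points limit. Exception (c) stands.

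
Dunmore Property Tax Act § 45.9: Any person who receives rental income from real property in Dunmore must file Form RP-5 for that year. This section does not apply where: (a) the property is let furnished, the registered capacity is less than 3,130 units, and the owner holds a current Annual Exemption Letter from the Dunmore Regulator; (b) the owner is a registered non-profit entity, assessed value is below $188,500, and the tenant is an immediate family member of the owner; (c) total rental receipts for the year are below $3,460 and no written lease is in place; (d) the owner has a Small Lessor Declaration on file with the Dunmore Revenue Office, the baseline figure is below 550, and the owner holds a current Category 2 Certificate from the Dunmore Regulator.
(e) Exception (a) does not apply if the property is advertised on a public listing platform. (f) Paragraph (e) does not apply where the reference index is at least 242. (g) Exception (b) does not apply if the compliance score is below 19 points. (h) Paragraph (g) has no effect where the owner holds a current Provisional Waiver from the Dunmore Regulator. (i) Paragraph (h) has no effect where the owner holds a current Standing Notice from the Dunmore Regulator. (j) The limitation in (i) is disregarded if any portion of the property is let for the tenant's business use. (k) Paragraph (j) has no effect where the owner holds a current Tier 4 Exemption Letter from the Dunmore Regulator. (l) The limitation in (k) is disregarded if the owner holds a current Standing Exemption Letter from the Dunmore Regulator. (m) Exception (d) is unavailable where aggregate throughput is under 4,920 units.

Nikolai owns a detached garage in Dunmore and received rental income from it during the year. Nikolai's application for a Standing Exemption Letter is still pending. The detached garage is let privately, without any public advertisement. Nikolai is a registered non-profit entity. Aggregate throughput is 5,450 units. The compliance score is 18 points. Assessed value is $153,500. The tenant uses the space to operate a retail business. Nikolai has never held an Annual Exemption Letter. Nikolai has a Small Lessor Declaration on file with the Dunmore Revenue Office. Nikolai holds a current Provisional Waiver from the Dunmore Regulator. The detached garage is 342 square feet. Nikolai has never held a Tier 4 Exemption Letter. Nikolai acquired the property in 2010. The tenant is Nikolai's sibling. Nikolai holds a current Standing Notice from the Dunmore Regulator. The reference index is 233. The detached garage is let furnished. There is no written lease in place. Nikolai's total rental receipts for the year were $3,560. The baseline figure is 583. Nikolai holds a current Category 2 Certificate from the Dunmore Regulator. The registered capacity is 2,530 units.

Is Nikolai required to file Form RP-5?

Exception (a) does not apply: no current Annual Exemption Letter is held.
Exception (b)'s conditions are all satisfied: Nikolai is a registered non-profit; assessed value is $153,500, below the $188,500 limit; the tenant is an immediate family member. As to paragraphs (g)–(l): (g) applies (the compliance score is 18 points, below the 19 points limit), but is set aside by (h): (h) operates — a current Provisional Waiver is held. (i) is triggered (a current Standing Notice is held), but is overridden by (j): (j) operates against (i): the space is let for business use. (k) is not engaged (the Tier 4 Exemption Letter is not current), so (j) stands. So (b) applies.
Exception (c) does not apply: total rental receipts for the year are $3,560, not below $3,460.
Exception (d) requires that the baseline figure is below 550; but the baseline figure is 583, not below 550, so (d) is unavailable.

No — exception (b) applies; Nikolai is not required to file Form RP-5.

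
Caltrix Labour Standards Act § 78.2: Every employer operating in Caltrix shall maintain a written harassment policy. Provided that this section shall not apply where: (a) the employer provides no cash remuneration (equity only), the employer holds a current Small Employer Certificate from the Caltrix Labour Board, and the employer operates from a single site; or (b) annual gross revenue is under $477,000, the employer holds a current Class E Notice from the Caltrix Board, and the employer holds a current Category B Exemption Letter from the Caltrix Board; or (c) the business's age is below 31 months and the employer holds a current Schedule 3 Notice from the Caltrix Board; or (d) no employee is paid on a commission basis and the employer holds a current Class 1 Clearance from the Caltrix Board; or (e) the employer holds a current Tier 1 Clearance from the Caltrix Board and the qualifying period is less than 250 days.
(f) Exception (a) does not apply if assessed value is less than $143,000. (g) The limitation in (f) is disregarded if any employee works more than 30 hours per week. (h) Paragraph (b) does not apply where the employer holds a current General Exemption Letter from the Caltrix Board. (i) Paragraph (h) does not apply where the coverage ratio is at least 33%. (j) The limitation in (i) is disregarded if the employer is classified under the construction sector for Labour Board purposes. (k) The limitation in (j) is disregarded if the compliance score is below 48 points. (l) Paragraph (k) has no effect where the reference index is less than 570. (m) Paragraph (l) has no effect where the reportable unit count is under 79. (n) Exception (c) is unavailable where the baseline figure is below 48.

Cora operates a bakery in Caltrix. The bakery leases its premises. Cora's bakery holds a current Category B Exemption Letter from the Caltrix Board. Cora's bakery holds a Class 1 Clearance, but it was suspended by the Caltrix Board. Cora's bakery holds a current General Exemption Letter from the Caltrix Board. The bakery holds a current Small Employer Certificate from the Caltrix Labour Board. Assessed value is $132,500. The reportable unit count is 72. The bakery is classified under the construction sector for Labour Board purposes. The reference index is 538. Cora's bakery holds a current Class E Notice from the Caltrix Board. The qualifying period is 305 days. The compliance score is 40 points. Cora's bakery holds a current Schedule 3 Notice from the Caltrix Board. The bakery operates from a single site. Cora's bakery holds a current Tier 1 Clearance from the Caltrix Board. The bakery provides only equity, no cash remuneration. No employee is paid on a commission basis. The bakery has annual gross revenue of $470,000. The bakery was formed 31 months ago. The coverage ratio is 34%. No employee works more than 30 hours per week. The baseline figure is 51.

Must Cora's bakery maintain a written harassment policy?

Exception (a) is satisfied on its face — remuneration is equity-only; a current Small Employer Certificate is held; the employer operates from a single site. But applying paragraphs (f)–(g): (f) operates against (a): assessed value is $132,500, less than the $143,000 limit. (g), which would lift (f), does not operate here — no employee exceeds 30 hours/week. (a) is therefore removed.
Exception (b): annual gross revenue is $470,000, under the $477,000 limit; a current Class E Notice is held; a current Category B Exemption Letter is held — every condition holds. As to paragraphs (h)–(m): (h) would limit (b) — a current General Exemption Letter is held — but (i) sets (h) aside: (i) operates against (h): the coverage ratio is 34%, meeting the 33% threshold. (j) operates (the bakery is classified under the construction sector), but is displaced by (k): (k) applies — the compliance score is 40 points, below the 48 points limit. (l) would limit (k) — the reference index is 538, less than the 570 limit — but (m) sets (l) aside: (m) is triggered — the reportable unit count is 72, under the 79 limit. Exception (b) stands.
Exception (c) requires that the business's age is below 31 months; but the business's age is 31 months, not below 31 months, so (c) is unavailable.
Exception (d) fails — there is no Class 1 Clearance in force.
Exception (e) requires that the qualifying period is less than 250 days; but the qualifying period is 305 days, not less than 250 days, so (e) is unavailable.

No — exception (b) applies; Cora's bakery is not required to maintain a written harassment policy.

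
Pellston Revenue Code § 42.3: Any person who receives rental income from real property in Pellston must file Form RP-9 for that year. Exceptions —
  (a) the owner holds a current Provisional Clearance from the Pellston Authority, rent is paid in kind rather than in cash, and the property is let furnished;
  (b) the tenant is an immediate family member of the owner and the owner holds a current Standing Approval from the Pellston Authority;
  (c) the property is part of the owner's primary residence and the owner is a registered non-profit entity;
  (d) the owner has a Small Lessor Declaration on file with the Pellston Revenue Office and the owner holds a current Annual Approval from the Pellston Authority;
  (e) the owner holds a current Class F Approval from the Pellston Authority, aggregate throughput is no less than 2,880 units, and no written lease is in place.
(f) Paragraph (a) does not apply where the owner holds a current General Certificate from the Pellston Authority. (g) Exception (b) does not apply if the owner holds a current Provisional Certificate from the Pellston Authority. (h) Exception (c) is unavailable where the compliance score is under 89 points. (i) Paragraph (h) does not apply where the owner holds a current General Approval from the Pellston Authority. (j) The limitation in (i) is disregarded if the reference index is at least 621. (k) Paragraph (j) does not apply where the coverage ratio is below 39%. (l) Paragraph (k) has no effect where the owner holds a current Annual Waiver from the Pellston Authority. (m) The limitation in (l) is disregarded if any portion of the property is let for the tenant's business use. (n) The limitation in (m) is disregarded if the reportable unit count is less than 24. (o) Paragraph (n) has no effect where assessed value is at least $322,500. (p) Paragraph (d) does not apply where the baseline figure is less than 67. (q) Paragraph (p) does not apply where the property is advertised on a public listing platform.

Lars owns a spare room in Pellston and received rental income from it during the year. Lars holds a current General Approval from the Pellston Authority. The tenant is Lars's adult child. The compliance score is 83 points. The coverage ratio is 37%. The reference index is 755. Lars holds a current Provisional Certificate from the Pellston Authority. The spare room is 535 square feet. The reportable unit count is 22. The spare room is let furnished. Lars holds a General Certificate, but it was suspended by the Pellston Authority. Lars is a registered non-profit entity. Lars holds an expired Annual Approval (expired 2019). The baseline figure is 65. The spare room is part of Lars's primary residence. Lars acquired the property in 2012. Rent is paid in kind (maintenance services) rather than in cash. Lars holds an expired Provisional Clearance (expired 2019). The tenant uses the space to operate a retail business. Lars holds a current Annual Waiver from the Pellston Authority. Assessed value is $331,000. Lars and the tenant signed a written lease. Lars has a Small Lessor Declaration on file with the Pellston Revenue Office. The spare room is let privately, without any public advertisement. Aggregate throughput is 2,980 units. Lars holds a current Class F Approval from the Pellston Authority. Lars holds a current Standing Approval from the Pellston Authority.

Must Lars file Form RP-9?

Exception (a) does not apply: no current Provisional Clearance is held.
All of (b)'s requirements are met (the tenant is an immediate family member; a current Standing Approval is held). Turning to paragraph (g): (g) applies — a current Provisional Certificate is held. (b) is therefore removed.
Exception (c) is satisfied on its face — the spare room is part of the primary residence; Lars is a registered non-profit. Under paragraphs (h)–(o): (h) is engaged (the compliance score is 83 points, under the 89 points limit), but is displaced by (i): (i) operates against (h): a current General Approval is held. (j) applies (the reference index is 755, meeting the 621 threshold), but is itself disapplied by (k): (k) is triggered — the coverage ratio is 37%, below the 39% limit. (l) applies (a current Annual Waiver is held), but is set aside by (m): (m) operates against (l): the space is let for business use. (n) is engaged (the reportable unit count is 22, less than the 24 limit), but is itself disapplied by (o): (o) operates against (n): assessed value is $331,000, meeting the $322,500 threshold. (c) remains available.
Exception (d) does not apply: no current Annual Approval is held.
Exception (e) requires that no written lease is in place; but a written lease is in place, so (e) is unavailable.

No — exception (c) applies; Lars is not required to file Form RP-9.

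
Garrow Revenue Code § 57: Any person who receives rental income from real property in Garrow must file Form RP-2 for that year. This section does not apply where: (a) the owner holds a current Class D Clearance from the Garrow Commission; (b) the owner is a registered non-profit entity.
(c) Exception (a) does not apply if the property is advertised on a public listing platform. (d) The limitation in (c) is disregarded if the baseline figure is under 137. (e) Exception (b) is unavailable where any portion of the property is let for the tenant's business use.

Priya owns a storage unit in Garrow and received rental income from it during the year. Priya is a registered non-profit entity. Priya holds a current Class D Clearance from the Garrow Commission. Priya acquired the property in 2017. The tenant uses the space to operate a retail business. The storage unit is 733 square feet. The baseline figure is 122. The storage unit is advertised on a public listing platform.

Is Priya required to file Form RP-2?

No — exception (a) applies; Priya is not required to file Form RP-2.

All of (a)'s requirements are met (a current Class D Clearance is held). Considering the limiting provisions: (c) would limit (a) — the property is publicly advertised — but (d) sets (c) aside: (d) operates against (c): the baseline figure is 122, under the 137 limit. Exception (a) stands.
Exception (b): Priya is a registered non-profit — every condition holds. Turning to paragraph (e): (e) is engaged — the space is let for business use. Exception (b) does not apply.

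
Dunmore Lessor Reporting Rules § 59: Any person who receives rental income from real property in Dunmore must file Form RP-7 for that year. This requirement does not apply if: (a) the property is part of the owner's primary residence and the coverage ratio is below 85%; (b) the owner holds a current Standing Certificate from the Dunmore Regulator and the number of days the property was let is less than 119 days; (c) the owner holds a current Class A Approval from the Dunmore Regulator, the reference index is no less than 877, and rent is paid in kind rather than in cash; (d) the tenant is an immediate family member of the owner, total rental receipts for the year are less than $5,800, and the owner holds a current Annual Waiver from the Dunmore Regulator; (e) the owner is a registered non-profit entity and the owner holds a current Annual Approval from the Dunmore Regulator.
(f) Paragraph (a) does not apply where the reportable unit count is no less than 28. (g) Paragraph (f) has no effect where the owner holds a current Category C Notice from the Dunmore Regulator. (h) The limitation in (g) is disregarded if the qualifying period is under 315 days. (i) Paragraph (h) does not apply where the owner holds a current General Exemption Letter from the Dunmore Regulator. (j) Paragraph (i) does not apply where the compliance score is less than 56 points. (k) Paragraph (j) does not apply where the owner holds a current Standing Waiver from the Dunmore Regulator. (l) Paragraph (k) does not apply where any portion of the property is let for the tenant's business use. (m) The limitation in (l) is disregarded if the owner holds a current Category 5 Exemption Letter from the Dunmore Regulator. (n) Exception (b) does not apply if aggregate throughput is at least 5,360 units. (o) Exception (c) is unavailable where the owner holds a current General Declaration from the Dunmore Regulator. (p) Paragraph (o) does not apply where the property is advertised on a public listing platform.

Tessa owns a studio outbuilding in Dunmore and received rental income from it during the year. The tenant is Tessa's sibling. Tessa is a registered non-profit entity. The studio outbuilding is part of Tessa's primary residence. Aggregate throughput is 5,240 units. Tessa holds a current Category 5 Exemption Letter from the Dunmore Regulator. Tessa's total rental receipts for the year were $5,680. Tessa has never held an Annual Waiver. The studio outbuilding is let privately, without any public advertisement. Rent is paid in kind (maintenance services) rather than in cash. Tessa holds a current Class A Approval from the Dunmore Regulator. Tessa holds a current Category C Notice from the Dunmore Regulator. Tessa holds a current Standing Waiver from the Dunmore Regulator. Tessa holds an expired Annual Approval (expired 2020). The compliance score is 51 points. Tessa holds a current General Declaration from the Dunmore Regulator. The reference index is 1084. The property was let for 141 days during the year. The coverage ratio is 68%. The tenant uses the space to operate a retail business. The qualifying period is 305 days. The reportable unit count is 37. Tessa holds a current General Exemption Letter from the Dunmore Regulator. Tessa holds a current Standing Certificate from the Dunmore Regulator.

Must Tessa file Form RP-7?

Exception (a)'s conditions are all satisfied: the studio outbuilding is part of the primary residence; the coverage ratio is 68%, below the 85% limit. As to paragraphs (f)–(m): (f) operates (the reportable unit count is 37, meeting the 28 threshold), but yields to (g): (g) operates against (f): a current Category C Notice is held. (h) applies (the qualifying period is 305 days, under the 315 days limit), but is set aside by (i): (i) operates against (h): a current General Exemption Letter is held. (j) is triggered (the compliance score is 51 points, less than the 56 points limit), but is displaced by (k): (k) is triggered — a current Standing Waiver is held. (l) operates (the space is let for business use), but is overridden by (m): (m) is triggered — a current Category 5 Exemption Letter is held. So (a) applies.
Exception (b) does not apply: the number of days the property was let is 141 days, not less than 119 days.
Exception (c) is satisfied on its face — a current Class A Approval is held; the reference index is 1,084, meeting the 877 threshold; rent is paid in kind. However, paragraphs (o)–(p) must be considered: (o) operates against (c): a current General Declaration is held. (p) is not engaged (the property is let privately without advertisement), so (o) stands. (c) is therefore removed.
Exception (d) requires that the owner holds a current Annual Waiver from the Dunmore Regulator; but there is no Annual Waiver in force, so (d) is unavailable.
Exception (e) does not apply: no current Annual Approval is held.

No — exception (a) applies; Tessa is not required to file Form RP-7.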